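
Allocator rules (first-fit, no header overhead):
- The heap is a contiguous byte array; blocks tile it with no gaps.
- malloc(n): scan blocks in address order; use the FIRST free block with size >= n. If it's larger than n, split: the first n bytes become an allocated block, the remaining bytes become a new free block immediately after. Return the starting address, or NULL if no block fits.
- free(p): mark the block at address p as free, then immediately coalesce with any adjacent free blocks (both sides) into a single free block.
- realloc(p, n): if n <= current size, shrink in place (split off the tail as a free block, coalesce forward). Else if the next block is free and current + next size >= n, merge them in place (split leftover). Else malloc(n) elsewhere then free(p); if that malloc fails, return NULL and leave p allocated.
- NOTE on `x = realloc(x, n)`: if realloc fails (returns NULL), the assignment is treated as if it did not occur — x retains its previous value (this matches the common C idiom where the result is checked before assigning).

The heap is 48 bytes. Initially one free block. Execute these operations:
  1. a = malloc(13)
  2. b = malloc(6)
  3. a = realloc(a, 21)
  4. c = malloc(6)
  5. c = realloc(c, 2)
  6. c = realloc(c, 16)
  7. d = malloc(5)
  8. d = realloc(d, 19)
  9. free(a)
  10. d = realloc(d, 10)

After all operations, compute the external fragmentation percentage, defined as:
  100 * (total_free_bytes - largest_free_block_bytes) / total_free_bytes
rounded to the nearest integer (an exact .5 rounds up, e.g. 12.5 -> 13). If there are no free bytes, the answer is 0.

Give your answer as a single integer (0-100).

Answer: 3

Derivation:
Op 1: a = malloc(13) -> a = 0; heap: [0-12 ALLOC][13-47 FREE]
Op 2: b = malloc(6) -> b = 13; heap: [0-12 ALLOC][13-18 ALLOC][19-47 FREE]
Op 3: a = realloc(a, 21) -> a = 19; heap: [0-12 FREE][13-18 ALLOC][19-39 ALLOC][40-47 FREE]
Op 4: c = malloc(6) -> c = 0; heap: [0-5 ALLOC][6-12 FREE][13-18 ALLOC][19-39 ALLOC][40-47 FREE]
Op 5: c = realloc(c, 2) -> c = 0; heap: [0-1 ALLOC][2-12 FREE][13-18 ALLOC][19-39 ALLOC][40-47 FREE]
Op 6: c = realloc(c, 16) -> NULL (c unchanged); heap: [0-1 ALLOC][2-12 FREE][13-18 ALLOC][19-39 ALLOC][40-47 FREE]
Op 7: d = malloc(5) -> d = 2; heap: [0-1 ALLOC][2-6 ALLOC][7-12 FREE][13-18 ALLOC][19-39 ALLOC][40-47 FREE]
Op 8: d = realloc(d, 19) -> NULL (d unchanged); heap: [0-1 ALLOC][2-6 ALLOC][7-12 FREE][13-18 ALLOC][19-39 ALLOC][40-47 FREE]
Op 9: free(a) -> (freed a); heap: [0-1 ALLOC][2-6 ALLOC][7-12 FREE][13-18 ALLOC][19-47 FREE]
Op 10: d = realloc(d, 10) -> d = 2; heap: [0-1 ALLOC][2-11 ALLOC][12-12 FREE][13-18 ALLOC][19-47 FREE]
Free blocks: [1 29] total_free=30 largest=29 -> 100*(30-29)/30 = 100/30 ≈ 3.333 -> rounds to 3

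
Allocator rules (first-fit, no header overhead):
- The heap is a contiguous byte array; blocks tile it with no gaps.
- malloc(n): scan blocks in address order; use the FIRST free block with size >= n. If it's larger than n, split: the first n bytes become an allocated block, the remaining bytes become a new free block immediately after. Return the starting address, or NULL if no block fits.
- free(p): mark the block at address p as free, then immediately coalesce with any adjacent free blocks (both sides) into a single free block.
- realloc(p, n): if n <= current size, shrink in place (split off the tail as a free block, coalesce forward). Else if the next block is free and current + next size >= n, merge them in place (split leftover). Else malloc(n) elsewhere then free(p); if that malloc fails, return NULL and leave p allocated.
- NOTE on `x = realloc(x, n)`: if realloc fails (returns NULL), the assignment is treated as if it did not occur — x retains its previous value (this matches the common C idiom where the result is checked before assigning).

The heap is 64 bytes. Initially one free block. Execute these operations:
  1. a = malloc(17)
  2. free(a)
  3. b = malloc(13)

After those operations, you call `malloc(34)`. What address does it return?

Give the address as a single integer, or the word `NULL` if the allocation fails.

Op 1: a = malloc(17) -> a = 0; heap: [0-16 ALLOC][17-63 FREE]
Op 2: free(a) -> (freed a); heap: [0-63 FREE]
Op 3: b = malloc(13) -> b = 0; heap: [0-12 ALLOC][13-63 FREE]
malloc(34): first-fit scan over [0-12 ALLOC][13-63 FREE] -> 13

Answer: 13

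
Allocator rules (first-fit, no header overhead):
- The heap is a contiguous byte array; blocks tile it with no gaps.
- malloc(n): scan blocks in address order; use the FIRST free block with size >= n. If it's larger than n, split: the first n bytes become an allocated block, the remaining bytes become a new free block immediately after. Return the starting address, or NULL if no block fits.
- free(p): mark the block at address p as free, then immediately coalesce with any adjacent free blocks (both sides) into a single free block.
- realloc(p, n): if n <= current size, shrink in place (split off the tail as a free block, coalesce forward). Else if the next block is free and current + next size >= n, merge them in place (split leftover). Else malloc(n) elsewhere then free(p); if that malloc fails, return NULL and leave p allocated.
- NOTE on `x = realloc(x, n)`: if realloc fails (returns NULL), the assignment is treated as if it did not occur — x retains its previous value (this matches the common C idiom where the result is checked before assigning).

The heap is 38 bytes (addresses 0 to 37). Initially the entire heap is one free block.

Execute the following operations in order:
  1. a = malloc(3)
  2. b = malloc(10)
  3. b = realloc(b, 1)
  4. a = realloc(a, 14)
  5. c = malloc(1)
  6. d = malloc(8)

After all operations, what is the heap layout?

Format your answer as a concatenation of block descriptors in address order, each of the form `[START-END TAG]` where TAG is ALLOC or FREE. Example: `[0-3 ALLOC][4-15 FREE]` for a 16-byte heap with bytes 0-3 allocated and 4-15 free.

Op 1: a = malloc(3) -> a = 0; heap: [0-2 ALLOC][3-37 FREE]
Op 2: b = malloc(10) -> b = 3; heap: [0-2 ALLOC][3-12 ALLOC][13-37 FREE]
Op 3: b = realloc(b, 1) -> b = 3; heap: [0-2 ALLOC][3-3 ALLOC][4-37 FREE]
Op 4: a = realloc(a, 14) -> a = 4; heap: [0-2 FREE][3-3 ALLOC][4-17 ALLOC][18-37 FREE]
Op 5: c = malloc(1) -> c = 0; heap: [0-0 ALLOC][1-2 FREE][3-3 ALLOC][4-17 ALLOC][18-37 FREE]
Op 6: d = malloc(8) -> d = 18; heap: [0-0 ALLOC][1-2 FREE][3-3 ALLOC][4-17 ALLOC][18-25 ALLOC][26-37 FREE]

Answer: [0-0 ALLOC][1-2 FREE][3-3 ALLOC][4-17 ALLOC][18-25 ALLOC][26-37 FREE]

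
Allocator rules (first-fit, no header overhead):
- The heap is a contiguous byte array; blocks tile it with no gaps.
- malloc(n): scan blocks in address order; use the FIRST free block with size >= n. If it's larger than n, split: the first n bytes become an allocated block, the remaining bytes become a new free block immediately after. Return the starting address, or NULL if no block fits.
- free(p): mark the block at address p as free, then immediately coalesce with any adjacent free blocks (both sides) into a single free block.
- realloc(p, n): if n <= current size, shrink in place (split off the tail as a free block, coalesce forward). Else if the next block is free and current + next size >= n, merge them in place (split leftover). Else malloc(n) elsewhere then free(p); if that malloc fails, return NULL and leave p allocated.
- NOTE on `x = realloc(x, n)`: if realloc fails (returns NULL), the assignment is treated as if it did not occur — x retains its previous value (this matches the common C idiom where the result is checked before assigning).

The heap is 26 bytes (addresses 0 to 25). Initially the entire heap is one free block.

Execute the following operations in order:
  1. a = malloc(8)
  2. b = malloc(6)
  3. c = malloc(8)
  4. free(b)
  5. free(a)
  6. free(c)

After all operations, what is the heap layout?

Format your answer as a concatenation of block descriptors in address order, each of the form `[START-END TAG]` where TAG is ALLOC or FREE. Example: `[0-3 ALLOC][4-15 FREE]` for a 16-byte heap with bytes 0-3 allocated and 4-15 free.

Op 1: a = malloc(8) -> a = 0; heap: [0-7 ALLOC][8-25 FREE]
Op 2: b = malloc(6) -> b = 8; heap: [0-7 ALLOC][8-13 ALLOC][14-25 FREE]
Op 3: c = malloc(8) -> c = 14; heap: [0-7 ALLOC][8-13 ALLOC][14-21 ALLOC][22-25 FREE]
Op 4: free(b) -> (freed b); heap: [0-7 ALLOC][8-13 FREE][14-21 ALLOC][22-25 FREE]
Op 5: free(a) -> (freed a); heap: [0-13 FREE][14-21 ALLOC][22-25 FREE]
Op 6: free(c) -> (freed c); heap: [0-25 FREE]

Answer: [0-25 FREE]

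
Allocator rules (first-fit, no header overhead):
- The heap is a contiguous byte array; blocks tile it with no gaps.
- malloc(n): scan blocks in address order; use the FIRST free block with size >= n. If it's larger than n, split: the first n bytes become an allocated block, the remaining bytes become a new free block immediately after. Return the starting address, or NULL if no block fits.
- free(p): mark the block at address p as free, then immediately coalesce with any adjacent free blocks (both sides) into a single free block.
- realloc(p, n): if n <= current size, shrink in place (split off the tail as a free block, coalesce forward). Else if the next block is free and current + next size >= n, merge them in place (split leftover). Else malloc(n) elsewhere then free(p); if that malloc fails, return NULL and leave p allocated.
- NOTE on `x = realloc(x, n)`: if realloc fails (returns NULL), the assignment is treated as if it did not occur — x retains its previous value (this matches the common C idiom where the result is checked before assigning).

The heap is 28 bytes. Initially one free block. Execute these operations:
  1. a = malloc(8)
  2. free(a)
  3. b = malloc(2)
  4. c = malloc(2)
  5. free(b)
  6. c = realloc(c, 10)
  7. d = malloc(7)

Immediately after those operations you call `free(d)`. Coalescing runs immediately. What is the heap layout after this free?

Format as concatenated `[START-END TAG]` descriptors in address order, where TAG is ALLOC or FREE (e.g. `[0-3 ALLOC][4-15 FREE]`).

Answer: [0-1 FREE][2-11 ALLOC][12-27 FREE]

Derivation:
Op 1: a = malloc(8) -> a = 0; heap: [0-7 ALLOC][8-27 FREE]
Op 2: free(a) -> (freed a); heap: [0-27 FREE]
Op 3: b = malloc(2) -> b = 0; heap: [0-1 ALLOC][2-27 FREE]
Op 4: c = malloc(2) -> c = 2; heap: [0-1 ALLOC][2-3 ALLOC][4-27 FREE]
Op 5: free(b) -> (freed b); heap: [0-1 FREE][2-3 ALLOC][4-27 FREE]
Op 6: c = realloc(c, 10) -> c = 2; heap: [0-1 FREE][2-11 ALLOC][12-27 FREE]
Op 7: d = malloc(7) -> d = 12; heap: [0-1 FREE][2-11 ALLOC][12-18 ALLOC][19-27 FREE]
free(d): d = 12 -> block [12-18 ALLOC]; mark free, coalesce with adjacent free neighbors -> [0-1 FREE][2-11 ALLOC][12-27 FREE]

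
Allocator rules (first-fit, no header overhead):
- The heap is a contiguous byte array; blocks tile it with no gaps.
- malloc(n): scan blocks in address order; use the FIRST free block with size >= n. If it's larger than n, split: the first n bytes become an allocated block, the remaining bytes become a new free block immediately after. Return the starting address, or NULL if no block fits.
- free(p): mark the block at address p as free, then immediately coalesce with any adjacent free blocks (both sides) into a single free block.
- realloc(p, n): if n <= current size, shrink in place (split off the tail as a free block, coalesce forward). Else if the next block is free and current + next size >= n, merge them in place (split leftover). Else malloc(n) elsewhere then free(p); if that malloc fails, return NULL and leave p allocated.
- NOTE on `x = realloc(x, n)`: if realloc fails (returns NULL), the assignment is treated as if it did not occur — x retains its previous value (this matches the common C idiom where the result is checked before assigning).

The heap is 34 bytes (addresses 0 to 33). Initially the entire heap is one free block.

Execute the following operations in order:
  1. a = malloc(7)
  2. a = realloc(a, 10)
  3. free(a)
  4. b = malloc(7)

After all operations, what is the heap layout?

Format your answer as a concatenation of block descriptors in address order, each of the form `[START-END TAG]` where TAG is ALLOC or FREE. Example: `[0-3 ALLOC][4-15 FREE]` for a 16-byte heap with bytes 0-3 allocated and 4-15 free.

Op 1: a = malloc(7) -> a = 0; heap: [0-6 ALLOC][7-33 FREE]
Op 2: a = realloc(a, 10) -> a = 0; heap: [0-9 ALLOC][10-33 FREE]
Op 3: free(a) -> (freed a); heap: [0-33 FREE]
Op 4: b = malloc(7) -> b = 0; heap: [0-6 ALLOC][7-33 FREE]

Answer: [0-6 ALLOC][7-33 FREE]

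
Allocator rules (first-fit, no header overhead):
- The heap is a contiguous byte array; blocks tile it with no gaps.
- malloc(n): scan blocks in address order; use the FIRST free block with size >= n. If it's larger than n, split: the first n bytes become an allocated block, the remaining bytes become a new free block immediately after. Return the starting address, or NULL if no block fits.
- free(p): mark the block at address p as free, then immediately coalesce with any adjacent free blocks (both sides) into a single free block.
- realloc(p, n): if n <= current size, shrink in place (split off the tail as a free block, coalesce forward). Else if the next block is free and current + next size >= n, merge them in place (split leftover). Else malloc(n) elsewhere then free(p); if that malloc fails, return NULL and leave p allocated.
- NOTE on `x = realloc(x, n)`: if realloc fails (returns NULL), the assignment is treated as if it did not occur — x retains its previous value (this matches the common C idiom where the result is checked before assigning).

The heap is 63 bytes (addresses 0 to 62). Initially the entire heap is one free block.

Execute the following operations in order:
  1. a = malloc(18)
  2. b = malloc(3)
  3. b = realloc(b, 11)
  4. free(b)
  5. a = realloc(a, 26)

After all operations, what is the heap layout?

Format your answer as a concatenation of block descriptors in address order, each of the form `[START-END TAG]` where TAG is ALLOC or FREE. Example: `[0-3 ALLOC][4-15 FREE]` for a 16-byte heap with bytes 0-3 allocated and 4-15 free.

Op 1: a = malloc(18) -> a = 0; heap: [0-17 ALLOC][18-62 FREE]
Op 2: b = malloc(3) -> b = 18; heap: [0-17 ALLOC][18-20 ALLOC][21-62 FREE]
Op 3: b = realloc(b, 11) -> b = 18; heap: [0-17 ALLOC][18-28 ALLOC][29-62 FREE]
Op 4: free(b) -> (freed b); heap: [0-17 ALLOC][18-62 FREE]
Op 5: a = realloc(a, 26) -> a = 0; heap: [0-25 ALLOC][26-62 FREE]

Answer: [0-25 ALLOC][26-62 FREE]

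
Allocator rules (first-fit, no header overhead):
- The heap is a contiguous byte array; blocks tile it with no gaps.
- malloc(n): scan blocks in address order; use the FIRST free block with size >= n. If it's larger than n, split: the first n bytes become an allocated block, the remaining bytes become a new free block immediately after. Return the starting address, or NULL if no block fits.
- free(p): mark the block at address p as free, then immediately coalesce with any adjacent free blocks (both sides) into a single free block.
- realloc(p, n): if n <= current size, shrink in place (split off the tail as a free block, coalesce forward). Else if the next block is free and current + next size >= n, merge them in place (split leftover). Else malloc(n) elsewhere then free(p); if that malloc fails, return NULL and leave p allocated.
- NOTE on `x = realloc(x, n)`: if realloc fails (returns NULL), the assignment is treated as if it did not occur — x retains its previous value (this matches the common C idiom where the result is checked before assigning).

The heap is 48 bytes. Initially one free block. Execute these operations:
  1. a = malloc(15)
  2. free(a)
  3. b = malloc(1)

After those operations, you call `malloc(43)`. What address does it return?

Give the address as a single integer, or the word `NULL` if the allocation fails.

Answer: 1

Derivation:
Op 1: a = malloc(15) -> a = 0; heap: [0-14 ALLOC][15-47 FREE]
Op 2: free(a) -> (freed a); heap: [0-47 FREE]
Op 3: b = malloc(1) -> b = 0; heap: [0-0 ALLOC][1-47 FREE]
malloc(43): first-fit scan over [0-0 ALLOC][1-47 FREE] -> 1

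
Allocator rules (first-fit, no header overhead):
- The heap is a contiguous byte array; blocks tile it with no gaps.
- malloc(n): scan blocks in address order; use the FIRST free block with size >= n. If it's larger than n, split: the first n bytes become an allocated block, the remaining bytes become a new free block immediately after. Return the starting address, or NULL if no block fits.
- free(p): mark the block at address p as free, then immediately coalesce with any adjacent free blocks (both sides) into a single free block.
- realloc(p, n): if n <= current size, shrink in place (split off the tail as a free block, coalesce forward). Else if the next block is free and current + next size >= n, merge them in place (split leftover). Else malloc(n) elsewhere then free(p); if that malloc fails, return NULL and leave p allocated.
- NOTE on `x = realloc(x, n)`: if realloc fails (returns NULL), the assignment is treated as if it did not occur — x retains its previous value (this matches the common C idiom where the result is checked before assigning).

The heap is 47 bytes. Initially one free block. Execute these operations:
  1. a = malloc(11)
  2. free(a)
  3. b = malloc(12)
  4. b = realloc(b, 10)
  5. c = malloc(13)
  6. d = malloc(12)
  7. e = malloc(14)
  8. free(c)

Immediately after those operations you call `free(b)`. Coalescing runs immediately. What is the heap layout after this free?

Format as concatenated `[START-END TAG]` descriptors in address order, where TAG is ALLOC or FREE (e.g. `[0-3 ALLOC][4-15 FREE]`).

Op 1: a = malloc(11) -> a = 0; heap: [0-10 ALLOC][11-46 FREE]
Op 2: free(a) -> (freed a); heap: [0-46 FREE]
Op 3: b = malloc(12) -> b = 0; heap: [0-11 ALLOC][12-46 FREE]
Op 4: b = realloc(b, 10) -> b = 0; heap: [0-9 ALLOC][10-46 FREE]
Op 5: c = malloc(13) -> c = 10; heap: [0-9 ALLOC][10-22 ALLOC][23-46 FREE]
Op 6: d = malloc(12) -> d = 23; heap: [0-9 ALLOC][10-22 ALLOC][23-34 ALLOC][35-46 FREE]
Op 7: e = malloc(14) -> e = NULL; heap: [0-9 ALLOC][10-22 ALLOC][23-34 ALLOC][35-46 FREE]
Op 8: free(c) -> (freed c); heap: [0-9 ALLOC][10-22 FREE][23-34 ALLOC][35-46 FREE]
free(b): b = 0 -> block [0-9 ALLOC]; mark free, coalesce with adjacent free neighbors -> [0-22 FREE][23-34 ALLOC][35-46 FREE]

Answer: [0-22 FREE][23-34 ALLOC][35-46 FREE]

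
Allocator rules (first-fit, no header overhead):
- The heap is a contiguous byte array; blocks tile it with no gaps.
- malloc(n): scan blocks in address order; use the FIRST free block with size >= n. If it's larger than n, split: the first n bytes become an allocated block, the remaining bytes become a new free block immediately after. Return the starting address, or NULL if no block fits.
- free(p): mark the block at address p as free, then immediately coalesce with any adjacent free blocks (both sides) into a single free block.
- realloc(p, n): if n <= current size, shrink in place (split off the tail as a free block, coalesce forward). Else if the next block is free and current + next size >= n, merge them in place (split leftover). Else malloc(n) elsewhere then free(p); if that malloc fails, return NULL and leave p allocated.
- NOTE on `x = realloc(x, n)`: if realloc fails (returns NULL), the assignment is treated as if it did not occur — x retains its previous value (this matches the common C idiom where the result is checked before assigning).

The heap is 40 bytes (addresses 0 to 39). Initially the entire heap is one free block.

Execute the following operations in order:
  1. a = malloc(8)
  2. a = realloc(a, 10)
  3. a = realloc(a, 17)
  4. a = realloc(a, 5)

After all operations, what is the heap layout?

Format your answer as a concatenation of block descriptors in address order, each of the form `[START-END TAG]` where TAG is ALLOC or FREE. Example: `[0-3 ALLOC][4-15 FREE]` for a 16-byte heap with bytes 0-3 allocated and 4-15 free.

Answer: [0-4 ALLOC][5-39 FREE]

Derivation:
Op 1: a = malloc(8) -> a = 0; heap: [0-7 ALLOC][8-39 FREE]
Op 2: a = realloc(a, 10) -> a = 0; heap: [0-9 ALLOC][10-39 FREE]
Op 3: a = realloc(a, 17) -> a = 0; heap: [0-16 ALLOC][17-39 FREE]
Op 4: a = realloc(a, 5) -> a = 0; heap: [0-4 ALLOC][5-39 FREE]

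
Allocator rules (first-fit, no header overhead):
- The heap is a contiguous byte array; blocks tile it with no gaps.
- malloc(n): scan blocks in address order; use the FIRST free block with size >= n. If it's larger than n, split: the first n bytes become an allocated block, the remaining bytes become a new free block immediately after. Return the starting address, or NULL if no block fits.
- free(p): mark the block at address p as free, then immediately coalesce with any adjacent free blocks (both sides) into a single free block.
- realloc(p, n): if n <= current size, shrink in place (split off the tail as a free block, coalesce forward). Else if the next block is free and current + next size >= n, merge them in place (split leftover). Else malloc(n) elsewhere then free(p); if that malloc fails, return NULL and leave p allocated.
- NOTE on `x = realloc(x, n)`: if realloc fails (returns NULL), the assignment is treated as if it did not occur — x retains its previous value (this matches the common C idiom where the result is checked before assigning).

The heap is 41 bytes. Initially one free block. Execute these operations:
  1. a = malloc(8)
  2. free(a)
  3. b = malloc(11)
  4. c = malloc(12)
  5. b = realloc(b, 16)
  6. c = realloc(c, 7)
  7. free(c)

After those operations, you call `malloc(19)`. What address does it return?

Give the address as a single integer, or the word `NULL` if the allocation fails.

Answer: 0

Derivation:
Op 1: a = malloc(8) -> a = 0; heap: [0-7 ALLOC][8-40 FREE]
Op 2: free(a) -> (freed a); heap: [0-40 FREE]
Op 3: b = malloc(11) -> b = 0; heap: [0-10 ALLOC][11-40 FREE]
Op 4: c = malloc(12) -> c = 11; heap: [0-10 ALLOC][11-22 ALLOC][23-40 FREE]
Op 5: b = realloc(b, 16) -> b = 23; heap: [0-10 FREE][11-22 ALLOC][23-38 ALLOC][39-40 FREE]
Op 6: c = realloc(c, 7) -> c = 11; heap: [0-10 FREE][11-17 ALLOC][18-22 FREE][23-38 ALLOC][39-40 FREE]
Op 7: free(c) -> (freed c); heap: [0-22 FREE][23-38 ALLOC][39-40 FREE]
malloc(19): first-fit scan over [0-22 FREE][23-38 ALLOC][39-40 FREE] -> 0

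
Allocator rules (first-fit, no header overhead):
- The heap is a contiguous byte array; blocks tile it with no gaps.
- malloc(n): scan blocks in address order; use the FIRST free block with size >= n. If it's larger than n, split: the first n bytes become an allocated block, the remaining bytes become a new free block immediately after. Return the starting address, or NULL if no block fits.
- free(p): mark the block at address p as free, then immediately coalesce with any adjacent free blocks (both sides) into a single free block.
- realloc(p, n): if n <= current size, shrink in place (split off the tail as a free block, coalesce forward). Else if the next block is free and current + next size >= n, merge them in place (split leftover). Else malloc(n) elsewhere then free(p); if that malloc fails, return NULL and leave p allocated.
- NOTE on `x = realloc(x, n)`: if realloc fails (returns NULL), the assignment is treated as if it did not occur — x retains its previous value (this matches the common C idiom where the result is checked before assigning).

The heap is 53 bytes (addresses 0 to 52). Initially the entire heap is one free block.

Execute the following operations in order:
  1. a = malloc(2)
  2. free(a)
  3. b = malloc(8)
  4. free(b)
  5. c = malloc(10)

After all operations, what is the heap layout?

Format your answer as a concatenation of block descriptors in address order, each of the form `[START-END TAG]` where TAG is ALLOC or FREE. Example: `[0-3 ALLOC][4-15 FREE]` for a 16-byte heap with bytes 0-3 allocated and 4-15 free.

Answer: [0-9 ALLOC][10-52 FREE]

Derivation:
Op 1: a = malloc(2) -> a = 0; heap: [0-1 ALLOC][2-52 FREE]
Op 2: free(a) -> (freed a); heap: [0-52 FREE]
Op 3: b = malloc(8) -> b = 0; heap: [0-7 ALLOC][8-52 FREE]
Op 4: free(b) -> (freed b); heap: [0-52 FREE]
Op 5: c = malloc(10) -> c = 0; heap: [0-9 ALLOC][10-52 FREE]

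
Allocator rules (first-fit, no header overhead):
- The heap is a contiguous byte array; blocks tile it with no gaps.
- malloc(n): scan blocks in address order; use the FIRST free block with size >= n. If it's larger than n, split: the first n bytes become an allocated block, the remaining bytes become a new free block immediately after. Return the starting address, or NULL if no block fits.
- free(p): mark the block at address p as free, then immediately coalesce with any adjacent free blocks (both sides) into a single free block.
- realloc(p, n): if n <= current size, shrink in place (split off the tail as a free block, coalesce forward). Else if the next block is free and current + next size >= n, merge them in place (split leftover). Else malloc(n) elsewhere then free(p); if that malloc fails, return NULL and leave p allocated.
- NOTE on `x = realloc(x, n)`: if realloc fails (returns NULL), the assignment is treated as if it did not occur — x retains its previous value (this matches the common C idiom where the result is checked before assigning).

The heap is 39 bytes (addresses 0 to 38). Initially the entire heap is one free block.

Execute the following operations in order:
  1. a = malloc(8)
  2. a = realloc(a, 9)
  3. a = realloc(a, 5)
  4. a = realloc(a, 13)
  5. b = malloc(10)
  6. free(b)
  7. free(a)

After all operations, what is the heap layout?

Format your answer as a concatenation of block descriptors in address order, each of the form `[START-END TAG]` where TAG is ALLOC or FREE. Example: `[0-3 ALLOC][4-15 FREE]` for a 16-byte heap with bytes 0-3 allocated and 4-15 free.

Answer: [0-38 FREE]

Derivation:
Op 1: a = malloc(8) -> a = 0; heap: [0-7 ALLOC][8-38 FREE]
Op 2: a = realloc(a, 9) -> a = 0; heap: [0-8 ALLOC][9-38 FREE]
Op 3: a = realloc(a, 5) -> a = 0; heap: [0-4 ALLOC][5-38 FREE]
Op 4: a = realloc(a, 13) -> a = 0; heap: [0-12 ALLOC][13-38 FREE]
Op 5: b = malloc(10) -> b = 13; heap: [0-12 ALLOC][13-22 ALLOC][23-38 FREE]
Op 6: free(b) -> (freed b); heap: [0-12 ALLOC][13-38 FREE]
Op 7: free(a) -> (freed a); heap: [0-38 FREE]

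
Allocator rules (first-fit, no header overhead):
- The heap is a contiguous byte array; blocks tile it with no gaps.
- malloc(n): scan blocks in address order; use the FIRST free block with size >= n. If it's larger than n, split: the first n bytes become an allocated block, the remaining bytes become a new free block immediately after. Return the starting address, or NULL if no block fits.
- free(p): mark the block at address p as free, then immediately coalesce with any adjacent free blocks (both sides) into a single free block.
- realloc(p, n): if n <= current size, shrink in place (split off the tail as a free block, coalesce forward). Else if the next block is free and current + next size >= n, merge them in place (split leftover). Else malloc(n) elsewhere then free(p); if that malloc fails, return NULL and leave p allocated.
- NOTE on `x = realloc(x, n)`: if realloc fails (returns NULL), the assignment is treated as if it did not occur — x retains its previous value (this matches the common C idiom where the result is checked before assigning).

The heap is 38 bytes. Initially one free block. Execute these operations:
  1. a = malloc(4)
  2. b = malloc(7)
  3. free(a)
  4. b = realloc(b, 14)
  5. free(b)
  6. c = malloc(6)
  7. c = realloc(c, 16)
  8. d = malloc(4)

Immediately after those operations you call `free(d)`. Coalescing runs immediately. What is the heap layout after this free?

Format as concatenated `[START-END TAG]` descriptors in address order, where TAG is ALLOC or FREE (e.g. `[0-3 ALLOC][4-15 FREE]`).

Op 1: a = malloc(4) -> a = 0; heap: [0-3 ALLOC][4-37 FREE]
Op 2: b = malloc(7) -> b = 4; heap: [0-3 ALLOC][4-10 ALLOC][11-37 FREE]
Op 3: free(a) -> (freed a); heap: [0-3 FREE][4-10 ALLOC][11-37 FREE]
Op 4: b = realloc(b, 14) -> b = 4; heap: [0-3 FREE][4-17 ALLOC][18-37 FREE]
Op 5: free(b) -> (freed b); heap: [0-37 FREE]
Op 6: c = malloc(6) -> c = 0; heap: [0-5 ALLOC][6-37 FREE]
Op 7: c = realloc(c, 16) -> c = 0; heap: [0-15 ALLOC][16-37 FREE]
Op 8: d = malloc(4) -> d = 16; heap: [0-15 ALLOC][16-19 ALLOC][20-37 FREE]
free(d): d = 16 -> block [16-19 ALLOC]; mark free, coalesce with adjacent free neighbors -> [0-15 ALLOC][16-37 FREE]

Answer: [0-15 ALLOC][16-37 FREE]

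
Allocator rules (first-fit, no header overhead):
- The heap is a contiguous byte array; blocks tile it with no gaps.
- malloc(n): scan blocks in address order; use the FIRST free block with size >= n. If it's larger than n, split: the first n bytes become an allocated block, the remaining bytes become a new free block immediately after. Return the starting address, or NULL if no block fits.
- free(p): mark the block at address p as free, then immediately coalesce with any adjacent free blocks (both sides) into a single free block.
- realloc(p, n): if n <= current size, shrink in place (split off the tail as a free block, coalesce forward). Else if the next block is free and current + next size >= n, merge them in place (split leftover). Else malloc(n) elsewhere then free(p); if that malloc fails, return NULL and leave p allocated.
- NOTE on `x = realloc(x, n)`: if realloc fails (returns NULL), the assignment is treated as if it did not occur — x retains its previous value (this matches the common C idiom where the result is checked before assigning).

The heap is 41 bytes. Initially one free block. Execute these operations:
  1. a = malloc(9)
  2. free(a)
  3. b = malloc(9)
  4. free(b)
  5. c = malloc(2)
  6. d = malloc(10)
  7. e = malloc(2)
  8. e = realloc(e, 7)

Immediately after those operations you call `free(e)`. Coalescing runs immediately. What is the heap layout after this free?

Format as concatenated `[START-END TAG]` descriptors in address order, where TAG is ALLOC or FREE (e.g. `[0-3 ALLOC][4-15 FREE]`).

Answer: [0-1 ALLOC][2-11 ALLOC][12-40 FREE]

Derivation:
Op 1: a = malloc(9) -> a = 0; heap: [0-8 ALLOC][9-40 FREE]
Op 2: free(a) -> (freed a); heap: [0-40 FREE]
Op 3: b = malloc(9) -> b = 0; heap: [0-8 ALLOC][9-40 FREE]
Op 4: free(b) -> (freed b); heap: [0-40 FREE]
Op 5: c = malloc(2) -> c = 0; heap: [0-1 ALLOC][2-40 FREE]
Op 6: d = malloc(10) -> d = 2; heap: [0-1 ALLOC][2-11 ALLOC][12-40 FREE]
Op 7: e = malloc(2) -> e = 12; heap: [0-1 ALLOC][2-11 ALLOC][12-13 ALLOC][14-40 FREE]
Op 8: e = realloc(e, 7) -> e = 12; heap: [0-1 ALLOC][2-11 ALLOC][12-18 ALLOC][19-40 FREE]
free(e): e = 12 -> block [12-18 ALLOC]; mark free, coalesce with adjacent free neighbors -> [0-1 ALLOC][2-11 ALLOC][12-40 FREE]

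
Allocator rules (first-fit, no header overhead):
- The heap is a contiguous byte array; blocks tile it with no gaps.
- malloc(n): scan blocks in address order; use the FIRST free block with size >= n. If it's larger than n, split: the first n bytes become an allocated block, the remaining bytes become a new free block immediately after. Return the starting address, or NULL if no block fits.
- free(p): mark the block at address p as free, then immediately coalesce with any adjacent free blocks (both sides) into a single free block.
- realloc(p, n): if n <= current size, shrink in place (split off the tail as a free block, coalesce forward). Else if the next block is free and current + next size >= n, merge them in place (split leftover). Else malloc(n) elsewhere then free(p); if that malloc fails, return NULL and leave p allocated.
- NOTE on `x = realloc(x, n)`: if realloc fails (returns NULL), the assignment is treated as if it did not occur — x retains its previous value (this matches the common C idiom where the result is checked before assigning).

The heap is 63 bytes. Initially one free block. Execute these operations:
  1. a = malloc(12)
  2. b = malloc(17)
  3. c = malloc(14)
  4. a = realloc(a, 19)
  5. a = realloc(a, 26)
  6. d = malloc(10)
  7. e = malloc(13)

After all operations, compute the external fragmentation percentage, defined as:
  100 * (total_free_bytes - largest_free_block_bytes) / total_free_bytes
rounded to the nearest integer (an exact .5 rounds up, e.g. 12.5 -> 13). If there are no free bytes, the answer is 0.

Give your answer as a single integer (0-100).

Answer: 33

Derivation:
Op 1: a = malloc(12) -> a = 0; heap: [0-11 ALLOC][12-62 FREE]
Op 2: b = malloc(17) -> b = 12; heap: [0-11 ALLOC][12-28 ALLOC][29-62 FREE]
Op 3: c = malloc(14) -> c = 29; heap: [0-11 ALLOC][12-28 ALLOC][29-42 ALLOC][43-62 FREE]
Op 4: a = realloc(a, 19) -> a = 43; heap: [0-11 FREE][12-28 ALLOC][29-42 ALLOC][43-61 ALLOC][62-62 FREE]
Op 5: a = realloc(a, 26) -> NULL (a unchanged); heap: [0-11 FREE][12-28 ALLOC][29-42 ALLOC][43-61 ALLOC][62-62 FREE]
Op 6: d = malloc(10) -> d = 0; heap: [0-9 ALLOC][10-11 FREE][12-28 ALLOC][29-42 ALLOC][43-61 ALLOC][62-62 FREE]
Op 7: e = malloc(13) -> e = NULL; heap: [0-9 ALLOC][10-11 FREE][12-28 ALLOC][29-42 ALLOC][43-61 ALLOC][62-62 FREE]
Free blocks: [2 1] total_free=3 largest=2 -> 100*(3-2)/3 = 100/3 ≈ 33.333 -> rounds to 33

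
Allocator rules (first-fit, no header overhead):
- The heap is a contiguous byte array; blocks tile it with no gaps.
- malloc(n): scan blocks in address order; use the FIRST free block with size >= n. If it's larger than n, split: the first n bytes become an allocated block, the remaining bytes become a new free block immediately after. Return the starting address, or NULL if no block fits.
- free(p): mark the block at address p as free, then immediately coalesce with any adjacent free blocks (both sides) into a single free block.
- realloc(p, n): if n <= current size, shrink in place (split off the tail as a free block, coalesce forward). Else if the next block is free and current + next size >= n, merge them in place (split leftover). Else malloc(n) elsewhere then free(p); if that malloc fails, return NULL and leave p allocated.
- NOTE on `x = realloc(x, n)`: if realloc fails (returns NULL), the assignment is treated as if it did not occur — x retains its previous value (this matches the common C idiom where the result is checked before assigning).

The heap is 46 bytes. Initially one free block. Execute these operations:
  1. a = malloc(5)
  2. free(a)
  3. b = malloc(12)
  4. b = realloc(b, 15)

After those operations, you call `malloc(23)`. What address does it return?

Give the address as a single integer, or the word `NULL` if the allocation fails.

Answer: 15

Derivation:
Op 1: a = malloc(5) -> a = 0; heap: [0-4 ALLOC][5-45 FREE]
Op 2: free(a) -> (freed a); heap: [0-45 FREE]
Op 3: b = malloc(12) -> b = 0; heap: [0-11 ALLOC][12-45 FREE]
Op 4: b = realloc(b, 15) -> b = 0; heap: [0-14 ALLOC][15-45 FREE]
malloc(23): first-fit scan over [0-14 ALLOC][15-45 FREE] -> 15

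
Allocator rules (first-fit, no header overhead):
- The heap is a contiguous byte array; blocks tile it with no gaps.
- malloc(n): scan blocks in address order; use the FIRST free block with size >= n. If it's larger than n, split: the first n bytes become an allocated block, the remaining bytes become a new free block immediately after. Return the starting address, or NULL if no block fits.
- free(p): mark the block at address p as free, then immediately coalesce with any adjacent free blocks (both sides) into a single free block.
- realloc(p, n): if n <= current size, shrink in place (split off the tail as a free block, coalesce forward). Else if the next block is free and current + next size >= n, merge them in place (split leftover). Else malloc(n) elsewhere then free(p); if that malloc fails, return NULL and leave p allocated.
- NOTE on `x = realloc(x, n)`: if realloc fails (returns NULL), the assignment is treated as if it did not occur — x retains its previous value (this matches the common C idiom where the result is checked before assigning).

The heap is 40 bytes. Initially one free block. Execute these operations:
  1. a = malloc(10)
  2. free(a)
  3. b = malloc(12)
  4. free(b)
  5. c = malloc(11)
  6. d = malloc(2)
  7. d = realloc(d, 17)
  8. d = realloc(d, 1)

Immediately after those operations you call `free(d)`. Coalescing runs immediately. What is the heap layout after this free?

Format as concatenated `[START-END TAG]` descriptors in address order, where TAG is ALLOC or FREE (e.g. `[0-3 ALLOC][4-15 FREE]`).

Op 1: a = malloc(10) -> a = 0; heap: [0-9 ALLOC][10-39 FREE]
Op 2: free(a) -> (freed a); heap: [0-39 FREE]
Op 3: b = malloc(12) -> b = 0; heap: [0-11 ALLOC][12-39 FREE]
Op 4: free(b) -> (freed b); heap: [0-39 FREE]
Op 5: c = malloc(11) -> c = 0; heap: [0-10 ALLOC][11-39 FREE]
Op 6: d = malloc(2) -> d = 11; heap: [0-10 ALLOC][11-12 ALLOC][13-39 FREE]
Op 7: d = realloc(d, 17) -> d = 11; heap: [0-10 ALLOC][11-27 ALLOC][28-39 FREE]
Op 8: d = realloc(d, 1) -> d = 11; heap: [0-10 ALLOC][11-11 ALLOC][12-39 FREE]
free(d): d = 11 -> block [11-11 ALLOC]; mark free, coalesce with adjacent free neighbors -> [0-10 ALLOC][11-39 FREE]

Answer: [0-10 ALLOC][11-39 FREE]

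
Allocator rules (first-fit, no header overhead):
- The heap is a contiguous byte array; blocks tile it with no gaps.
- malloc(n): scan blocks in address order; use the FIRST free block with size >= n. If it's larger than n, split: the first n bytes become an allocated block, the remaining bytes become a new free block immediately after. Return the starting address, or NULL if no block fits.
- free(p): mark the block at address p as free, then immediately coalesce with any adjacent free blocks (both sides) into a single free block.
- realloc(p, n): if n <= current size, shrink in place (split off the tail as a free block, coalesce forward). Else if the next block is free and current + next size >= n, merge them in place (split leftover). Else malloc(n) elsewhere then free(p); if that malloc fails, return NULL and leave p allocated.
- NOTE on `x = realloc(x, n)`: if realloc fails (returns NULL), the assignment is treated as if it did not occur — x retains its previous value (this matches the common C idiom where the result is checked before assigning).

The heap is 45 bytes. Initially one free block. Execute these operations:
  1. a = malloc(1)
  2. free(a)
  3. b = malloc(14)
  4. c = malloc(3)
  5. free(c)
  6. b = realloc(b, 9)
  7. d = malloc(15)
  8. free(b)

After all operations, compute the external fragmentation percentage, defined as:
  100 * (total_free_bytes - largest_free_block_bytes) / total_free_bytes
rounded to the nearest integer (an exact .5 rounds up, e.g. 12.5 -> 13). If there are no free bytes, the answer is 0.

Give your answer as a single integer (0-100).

Answer: 30

Derivation:
Op 1: a = malloc(1) -> a = 0; heap: [0-0 ALLOC][1-44 FREE]
Op 2: free(a) -> (freed a); heap: [0-44 FREE]
Op 3: b = malloc(14) -> b = 0; heap: [0-13 ALLOC][14-44 FREE]
Op 4: c = malloc(3) -> c = 14; heap: [0-13 ALLOC][14-16 ALLOC][17-44 FREE]
Op 5: free(c) -> (freed c); heap: [0-13 ALLOC][14-44 FREE]
Op 6: b = realloc(b, 9) -> b = 0; heap: [0-8 ALLOC][9-44 FREE]
Op 7: d = malloc(15) -> d = 9; heap: [0-8 ALLOC][9-23 ALLOC][24-44 FREE]
Op 8: free(b) -> (freed b); heap: [0-8 FREE][9-23 ALLOC][24-44 FREE]
Free blocks: [9 21] total_free=30 largest=21 -> 100*(30-21)/30 = 900/30 = 30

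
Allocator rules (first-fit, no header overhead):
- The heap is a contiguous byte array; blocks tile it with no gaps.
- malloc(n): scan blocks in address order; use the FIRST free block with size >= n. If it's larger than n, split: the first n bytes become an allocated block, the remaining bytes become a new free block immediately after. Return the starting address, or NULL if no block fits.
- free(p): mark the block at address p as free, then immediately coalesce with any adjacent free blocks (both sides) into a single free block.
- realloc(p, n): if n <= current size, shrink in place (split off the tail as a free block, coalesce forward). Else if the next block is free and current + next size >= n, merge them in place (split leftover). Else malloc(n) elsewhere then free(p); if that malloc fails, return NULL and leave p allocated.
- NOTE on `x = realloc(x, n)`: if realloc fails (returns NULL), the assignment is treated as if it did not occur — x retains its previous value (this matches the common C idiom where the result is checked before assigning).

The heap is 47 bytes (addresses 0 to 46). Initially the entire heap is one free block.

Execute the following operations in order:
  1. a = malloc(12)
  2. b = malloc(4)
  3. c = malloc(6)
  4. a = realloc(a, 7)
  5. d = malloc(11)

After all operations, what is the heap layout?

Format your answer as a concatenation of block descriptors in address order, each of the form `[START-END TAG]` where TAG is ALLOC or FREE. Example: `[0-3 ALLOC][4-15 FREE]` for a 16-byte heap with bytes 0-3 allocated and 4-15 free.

Answer: [0-6 ALLOC][7-11 FREE][12-15 ALLOC][16-21 ALLOC][22-32 ALLOC][33-46 FREE]

Derivation:
Op 1: a = malloc(12) -> a = 0; heap: [0-11 ALLOC][12-46 FREE]
Op 2: b = malloc(4) -> b = 12; heap: [0-11 ALLOC][12-15 ALLOC][16-46 FREE]
Op 3: c = malloc(6) -> c = 16; heap: [0-11 ALLOC][12-15 ALLOC][16-21 ALLOC][22-46 FREE]
Op 4: a = realloc(a, 7) -> a = 0; heap: [0-6 ALLOC][7-11 FREE][12-15 ALLOC][16-21 ALLOC][22-46 FREE]
Op 5: d = malloc(11) -> d = 22; heap: [0-6 ALLOC][7-11 FREE][12-15 ALLOC][16-21 ALLOC][22-32 ALLOC][33-46 FREE]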